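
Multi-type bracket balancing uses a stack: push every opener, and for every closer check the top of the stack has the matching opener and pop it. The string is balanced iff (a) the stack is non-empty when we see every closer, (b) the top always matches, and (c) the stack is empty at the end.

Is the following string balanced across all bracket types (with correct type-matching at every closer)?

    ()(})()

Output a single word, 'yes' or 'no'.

pos 0: push '('; stack = (
pos 1: ')' matches '('; pop; stack = (empty)
pos 2: push '('; stack = (
pos 3: saw closer '}' but top of stack is '(' (expected ')') → INVALID
Verdict: type mismatch at position 3: '}' closes '(' → no

Answer: no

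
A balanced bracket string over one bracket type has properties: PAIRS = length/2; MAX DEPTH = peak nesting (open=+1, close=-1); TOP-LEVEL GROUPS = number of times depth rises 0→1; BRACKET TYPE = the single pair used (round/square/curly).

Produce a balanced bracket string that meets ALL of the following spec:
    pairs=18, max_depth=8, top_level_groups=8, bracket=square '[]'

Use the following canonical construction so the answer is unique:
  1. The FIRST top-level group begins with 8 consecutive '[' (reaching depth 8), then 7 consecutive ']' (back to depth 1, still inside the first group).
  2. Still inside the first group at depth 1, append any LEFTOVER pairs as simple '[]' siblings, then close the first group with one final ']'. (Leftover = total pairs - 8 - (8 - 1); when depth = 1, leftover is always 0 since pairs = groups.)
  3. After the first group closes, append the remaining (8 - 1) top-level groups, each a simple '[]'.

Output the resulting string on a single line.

Spec: pairs=18 depth=8 groups=8
Leftover pairs = 18 - 8 - (8-1) = 3
First group: deep chain of depth 8 + 3 sibling pairs
Remaining 7 groups: simple '[]' each

Answer: [[[[[[[[]]]]]]][][][]][][][][][][][]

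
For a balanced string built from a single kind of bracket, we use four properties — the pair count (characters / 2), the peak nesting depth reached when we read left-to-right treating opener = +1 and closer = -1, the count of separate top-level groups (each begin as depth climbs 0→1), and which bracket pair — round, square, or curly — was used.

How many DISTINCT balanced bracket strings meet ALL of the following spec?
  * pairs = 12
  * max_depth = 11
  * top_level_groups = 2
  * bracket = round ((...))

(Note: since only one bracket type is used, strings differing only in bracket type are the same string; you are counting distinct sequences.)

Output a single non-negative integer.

Answer: 2

Derivation:
Spec: pairs=12 depth=11 groups=2
Count(depth <= 11) = 58786
Count(depth <= 10) = 58784
Count(depth == 11) = 58786 - 58784 = 2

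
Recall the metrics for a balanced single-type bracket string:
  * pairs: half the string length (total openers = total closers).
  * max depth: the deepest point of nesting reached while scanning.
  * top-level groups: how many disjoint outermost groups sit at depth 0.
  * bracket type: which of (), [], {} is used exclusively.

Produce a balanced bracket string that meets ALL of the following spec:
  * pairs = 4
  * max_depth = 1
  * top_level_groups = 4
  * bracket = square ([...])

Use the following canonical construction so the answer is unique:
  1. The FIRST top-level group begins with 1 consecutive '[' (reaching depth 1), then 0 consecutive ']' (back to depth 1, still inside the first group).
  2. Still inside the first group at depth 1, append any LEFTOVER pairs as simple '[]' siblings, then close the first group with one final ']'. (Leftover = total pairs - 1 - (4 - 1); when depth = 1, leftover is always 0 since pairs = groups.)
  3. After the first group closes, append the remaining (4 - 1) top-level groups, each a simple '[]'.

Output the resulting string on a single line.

Spec: pairs=4 depth=1 groups=4
Leftover pairs = 4 - 1 - (4-1) = 0
First group: deep chain of depth 1 + 0 sibling pairs
Remaining 3 groups: simple '[]' each

Answer: [][][][]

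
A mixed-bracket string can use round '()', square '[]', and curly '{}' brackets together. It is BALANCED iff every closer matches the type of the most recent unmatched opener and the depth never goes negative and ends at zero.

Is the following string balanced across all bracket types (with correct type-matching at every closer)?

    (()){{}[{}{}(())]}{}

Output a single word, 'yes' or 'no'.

pos 0: push '('; stack = (
pos 1: push '('; stack = ((
pos 2: ')' matches '('; pop; stack = (
pos 3: ')' matches '('; pop; stack = (empty)
pos 4: push '{'; stack = {
pos 5: push '{'; stack = {{
pos 6: '}' matches '{'; pop; stack = {
pos 7: push '['; stack = {[
pos 8: push '{'; stack = {[{
pos 9: '}' matches '{'; pop; stack = {[
pos 10: push '{'; stack = {[{
pos 11: '}' matches '{'; pop; stack = {[
pos 12: push '('; stack = {[(
pos 13: push '('; stack = {[((
pos 14: ')' matches '('; pop; stack = {[(
pos 15: ')' matches '('; pop; stack = {[
pos 16: ']' matches '['; pop; stack = {
pos 17: '}' matches '{'; pop; stack = (empty)
pos 18: push '{'; stack = {
pos 19: '}' matches '{'; pop; stack = (empty)
end: stack empty → VALID
Verdict: properly nested → yes

Answer: yes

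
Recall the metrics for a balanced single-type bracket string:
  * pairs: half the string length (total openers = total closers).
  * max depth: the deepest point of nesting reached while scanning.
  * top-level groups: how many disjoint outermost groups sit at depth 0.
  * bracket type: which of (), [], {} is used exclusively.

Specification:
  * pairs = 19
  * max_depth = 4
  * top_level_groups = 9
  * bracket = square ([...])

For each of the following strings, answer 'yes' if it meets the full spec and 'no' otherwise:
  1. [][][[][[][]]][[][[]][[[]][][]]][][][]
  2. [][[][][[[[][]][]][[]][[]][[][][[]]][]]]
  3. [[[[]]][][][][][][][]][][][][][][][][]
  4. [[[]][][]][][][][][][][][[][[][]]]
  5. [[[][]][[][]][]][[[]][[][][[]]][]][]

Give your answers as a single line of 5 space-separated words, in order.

Answer: no no yes no no

Derivation:
String 1 '[][][[][[][]]][[][[]][[[]][][]]][][][]': depth seq [1 0 1 0 1 2 1 2 3 2 3 2 1 0 1 2 1 2 3 2 1 2 3 4 3 2 3 2 3 2 1 0 1 0 1 0 1 0]
  -> pairs=19 depth=4 groups=7 -> no
String 2 '[][[][][[[[][]][]][[]][[]][[][][[]]][]]]': depth seq [1 0 1 2 1 2 1 2 3 4 5 4 5 4 3 4 3 2 3 4 3 2 3 4 3 2 3 4 3 4 3 4 5 4 3 2 3 2 1 0]
  -> pairs=20 depth=5 groups=2 -> no
String 3 '[[[[]]][][][][][][][]][][][][][][][][]': depth seq [1 2 3 4 3 2 1 2 1 2 1 2 1 2 1 2 1 2 1 2 1 0 1 0 1 0 1 0 1 0 1 0 1 0 1 0 1 0]
  -> pairs=19 depth=4 groups=9 -> yes
String 4 '[[[]][][]][][][][][][][][[][[][]]]': depth seq [1 2 3 2 1 2 1 2 1 0 1 0 1 0 1 0 1 0 1 0 1 0 1 0 1 2 1 2 3 2 3 2 1 0]
  -> pairs=17 depth=3 groups=9 -> no
String 5 '[[[][]][[][]][]][[[]][[][][[]]][]][]': depth seq [1 2 3 2 3 2 1 2 3 2 3 2 1 2 1 0 1 2 3 2 1 2 3 2 3 2 3 4 3 2 1 2 1 0 1 0]
  -> pairs=18 depth=4 groups=3 -> no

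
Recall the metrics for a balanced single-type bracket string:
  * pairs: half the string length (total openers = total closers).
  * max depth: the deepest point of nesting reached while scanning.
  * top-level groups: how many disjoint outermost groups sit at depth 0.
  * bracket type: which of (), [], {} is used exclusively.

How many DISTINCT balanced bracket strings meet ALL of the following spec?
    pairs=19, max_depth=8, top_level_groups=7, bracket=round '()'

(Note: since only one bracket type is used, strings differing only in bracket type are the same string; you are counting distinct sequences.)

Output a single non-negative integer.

Spec: pairs=19 depth=8 groups=7
Count(depth <= 8) = 31727885
Count(depth <= 7) = 31223633
Count(depth == 8) = 31727885 - 31223633 = 504252

Answer: 504252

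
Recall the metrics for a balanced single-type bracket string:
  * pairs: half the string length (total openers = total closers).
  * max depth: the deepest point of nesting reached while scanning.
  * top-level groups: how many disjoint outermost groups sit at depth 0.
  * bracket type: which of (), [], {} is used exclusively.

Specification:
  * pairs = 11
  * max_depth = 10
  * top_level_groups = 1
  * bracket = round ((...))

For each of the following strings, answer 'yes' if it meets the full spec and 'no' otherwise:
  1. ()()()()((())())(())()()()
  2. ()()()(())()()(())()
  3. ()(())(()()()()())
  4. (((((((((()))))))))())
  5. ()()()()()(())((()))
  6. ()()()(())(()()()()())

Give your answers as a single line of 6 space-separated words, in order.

String 1 '()()()()((())())(())()()()': depth seq [1 0 1 0 1 0 1 0 1 2 3 2 1 2 1 0 1 2 1 0 1 0 1 0 1 0]
  -> pairs=13 depth=3 groups=9 -> no
String 2 '()()()(())()()(())()': depth seq [1 0 1 0 1 0 1 2 1 0 1 0 1 0 1 2 1 0 1 0]
  -> pairs=10 depth=2 groups=8 -> no
String 3 '()(())(()()()()())': depth seq [1 0 1 2 1 0 1 2 1 2 1 2 1 2 1 2 1 0]
  -> pairs=9 depth=2 groups=3 -> no
String 4 '(((((((((()))))))))())': depth seq [1 2 3 4 5 6 7 8 9 10 9 8 7 6 5 4 3 2 1 2 1 0]
  -> pairs=11 depth=10 groups=1 -> yes
String 5 '()()()()()(())((()))': depth seq [1 0 1 0 1 0 1 0 1 0 1 2 1 0 1 2 3 2 1 0]
  -> pairs=10 depth=3 groups=7 -> no
String 6 '()()()(())(()()()()())': depth seq [1 0 1 0 1 0 1 2 1 0 1 2 1 2 1 2 1 2 1 2 1 0]
  -> pairs=11 depth=2 groups=5 -> no

Answer: no no no yes no no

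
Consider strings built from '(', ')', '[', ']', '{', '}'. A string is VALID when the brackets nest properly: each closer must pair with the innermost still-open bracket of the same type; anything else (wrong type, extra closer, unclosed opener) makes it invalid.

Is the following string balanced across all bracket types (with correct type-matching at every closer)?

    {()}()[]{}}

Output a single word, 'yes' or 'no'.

pos 0: push '{'; stack = {
pos 1: push '('; stack = {(
pos 2: ')' matches '('; pop; stack = {
pos 3: '}' matches '{'; pop; stack = (empty)
pos 4: push '('; stack = (
pos 5: ')' matches '('; pop; stack = (empty)
pos 6: push '['; stack = [
pos 7: ']' matches '['; pop; stack = (empty)
pos 8: push '{'; stack = {
pos 9: '}' matches '{'; pop; stack = (empty)
pos 10: saw closer '}' but stack is empty → INVALID
Verdict: unmatched closer '}' at position 10 → no

Answer: no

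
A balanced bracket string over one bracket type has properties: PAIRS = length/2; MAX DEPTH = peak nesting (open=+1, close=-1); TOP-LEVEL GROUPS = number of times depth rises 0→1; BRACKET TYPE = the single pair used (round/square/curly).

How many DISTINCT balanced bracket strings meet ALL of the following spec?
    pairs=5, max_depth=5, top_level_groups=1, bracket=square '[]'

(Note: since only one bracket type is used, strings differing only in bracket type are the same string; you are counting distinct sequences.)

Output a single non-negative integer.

Spec: pairs=5 depth=5 groups=1
Count(depth <= 5) = 14
Count(depth <= 4) = 13
Count(depth == 5) = 14 - 13 = 1

Answer: 1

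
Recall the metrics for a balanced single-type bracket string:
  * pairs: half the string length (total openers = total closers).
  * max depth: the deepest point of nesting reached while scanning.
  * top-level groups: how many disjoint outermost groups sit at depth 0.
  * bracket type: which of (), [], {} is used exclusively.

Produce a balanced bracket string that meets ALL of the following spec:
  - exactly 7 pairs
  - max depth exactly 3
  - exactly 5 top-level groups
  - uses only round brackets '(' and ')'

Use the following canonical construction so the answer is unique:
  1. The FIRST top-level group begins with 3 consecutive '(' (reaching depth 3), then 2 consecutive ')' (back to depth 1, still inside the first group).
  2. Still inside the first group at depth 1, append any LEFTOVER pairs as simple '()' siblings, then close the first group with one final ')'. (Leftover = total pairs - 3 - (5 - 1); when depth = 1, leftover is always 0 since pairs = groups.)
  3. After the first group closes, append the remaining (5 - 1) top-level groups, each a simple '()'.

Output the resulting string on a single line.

Answer: ((()))()()()()

Derivation:
Spec: pairs=7 depth=3 groups=5
Leftover pairs = 7 - 3 - (5-1) = 0
First group: deep chain of depth 3 + 0 sibling pairs
Remaining 4 groups: simple '()' each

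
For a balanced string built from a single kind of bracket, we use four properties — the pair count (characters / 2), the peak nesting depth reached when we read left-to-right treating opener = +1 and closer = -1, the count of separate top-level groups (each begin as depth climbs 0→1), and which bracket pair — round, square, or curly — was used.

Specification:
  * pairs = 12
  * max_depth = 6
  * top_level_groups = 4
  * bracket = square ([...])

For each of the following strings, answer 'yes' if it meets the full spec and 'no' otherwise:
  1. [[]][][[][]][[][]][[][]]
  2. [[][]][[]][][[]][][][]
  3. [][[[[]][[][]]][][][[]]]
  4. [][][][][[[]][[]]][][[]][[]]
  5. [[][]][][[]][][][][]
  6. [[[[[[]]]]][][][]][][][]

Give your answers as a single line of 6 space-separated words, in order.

Answer: no no no no no yes

Derivation:
String 1 '[[]][][[][]][[][]][[][]]': depth seq [1 2 1 0 1 0 1 2 1 2 1 0 1 2 1 2 1 0 1 2 1 2 1 0]
  -> pairs=12 depth=2 groups=5 -> no
String 2 '[[][]][[]][][[]][][][]': depth seq [1 2 1 2 1 0 1 2 1 0 1 0 1 2 1 0 1 0 1 0 1 0]
  -> pairs=11 depth=2 groups=7 -> no
String 3 '[][[[[]][[][]]][][][[]]]': depth seq [1 0 1 2 3 4 3 2 3 4 3 4 3 2 1 2 1 2 1 2 3 2 1 0]
  -> pairs=12 depth=4 groups=2 -> no
String 4 '[][][][][[[]][[]]][][[]][[]]': depth seq [1 0 1 0 1 0 1 0 1 2 3 2 1 2 3 2 1 0 1 0 1 2 1 0 1 2 1 0]
  -> pairs=14 depth=3 groups=8 -> no
String 5 '[[][]][][[]][][][][]': depth seq [1 2 1 2 1 0 1 0 1 2 1 0 1 0 1 0 1 0 1 0]
  -> pairs=10 depth=2 groups=7 -> no
String 6 '[[[[[[]]]]][][][]][][][]': depth seq [1 2 3 4 5 6 5 4 3 2 1 2 1 2 1 2 1 0 1 0 1 0 1 0]
  -> pairs=12 depth=6 groups=4 -> yes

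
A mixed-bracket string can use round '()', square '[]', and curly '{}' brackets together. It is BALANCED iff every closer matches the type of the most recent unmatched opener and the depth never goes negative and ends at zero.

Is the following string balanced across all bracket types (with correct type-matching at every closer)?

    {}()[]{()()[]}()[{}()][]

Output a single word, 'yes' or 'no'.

pos 0: push '{'; stack = {
pos 1: '}' matches '{'; pop; stack = (empty)
pos 2: push '('; stack = (
pos 3: ')' matches '('; pop; stack = (empty)
pos 4: push '['; stack = [
pos 5: ']' matches '['; pop; stack = (empty)
pos 6: push '{'; stack = {
pos 7: push '('; stack = {(
pos 8: ')' matches '('; pop; stack = {
pos 9: push '('; stack = {(
pos 10: ')' matches '('; pop; stack = {
pos 11: push '['; stack = {[
pos 12: ']' matches '['; pop; stack = {
pos 13: '}' matches '{'; pop; stack = (empty)
pos 14: push '('; stack = (
pos 15: ')' matches '('; pop; stack = (empty)
pos 16: push '['; stack = [
pos 17: push '{'; stack = [{
pos 18: '}' matches '{'; pop; stack = [
pos 19: push '('; stack = [(
pos 20: ')' matches '('; pop; stack = [
pos 21: ']' matches '['; pop; stack = (empty)
pos 22: push '['; stack = [
pos 23: ']' matches '['; pop; stack = (empty)
end: stack empty → VALID
Verdict: properly nested → yes

Answer: yes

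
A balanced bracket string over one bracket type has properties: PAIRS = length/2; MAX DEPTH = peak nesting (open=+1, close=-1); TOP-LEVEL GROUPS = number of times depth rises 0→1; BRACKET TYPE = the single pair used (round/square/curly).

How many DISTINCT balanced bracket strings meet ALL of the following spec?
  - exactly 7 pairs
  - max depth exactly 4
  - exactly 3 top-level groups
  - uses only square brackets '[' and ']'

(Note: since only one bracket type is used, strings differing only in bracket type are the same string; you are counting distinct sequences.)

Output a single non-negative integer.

Answer: 21

Derivation:
Spec: pairs=7 depth=4 groups=3
Count(depth <= 4) = 87
Count(depth <= 3) = 66
Count(depth == 4) = 87 - 66 = 21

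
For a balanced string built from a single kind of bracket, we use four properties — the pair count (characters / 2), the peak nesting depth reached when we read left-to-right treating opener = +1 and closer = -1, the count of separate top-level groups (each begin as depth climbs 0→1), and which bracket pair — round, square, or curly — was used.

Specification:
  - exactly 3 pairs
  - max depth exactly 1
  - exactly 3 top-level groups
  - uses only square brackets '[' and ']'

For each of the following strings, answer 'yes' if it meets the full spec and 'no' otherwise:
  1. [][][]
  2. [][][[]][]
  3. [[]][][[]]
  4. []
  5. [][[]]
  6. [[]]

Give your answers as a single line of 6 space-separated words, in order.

String 1 '[][][]': depth seq [1 0 1 0 1 0]
  -> pairs=3 depth=1 groups=3 -> yes
String 2 '[][][[]][]': depth seq [1 0 1 0 1 2 1 0 1 0]
  -> pairs=5 depth=2 groups=4 -> no
String 3 '[[]][][[]]': depth seq [1 2 1 0 1 0 1 2 1 0]
  -> pairs=5 depth=2 groups=3 -> no
String 4 '[]': depth seq [1 0]
  -> pairs=1 depth=1 groups=1 -> no
String 5 '[][[]]': depth seq [1 0 1 2 1 0]
  -> pairs=3 depth=2 groups=2 -> no
String 6 '[[]]': depth seq [1 2 1 0]
  -> pairs=2 depth=2 groups=1 -> no

Answer: yes no no no no no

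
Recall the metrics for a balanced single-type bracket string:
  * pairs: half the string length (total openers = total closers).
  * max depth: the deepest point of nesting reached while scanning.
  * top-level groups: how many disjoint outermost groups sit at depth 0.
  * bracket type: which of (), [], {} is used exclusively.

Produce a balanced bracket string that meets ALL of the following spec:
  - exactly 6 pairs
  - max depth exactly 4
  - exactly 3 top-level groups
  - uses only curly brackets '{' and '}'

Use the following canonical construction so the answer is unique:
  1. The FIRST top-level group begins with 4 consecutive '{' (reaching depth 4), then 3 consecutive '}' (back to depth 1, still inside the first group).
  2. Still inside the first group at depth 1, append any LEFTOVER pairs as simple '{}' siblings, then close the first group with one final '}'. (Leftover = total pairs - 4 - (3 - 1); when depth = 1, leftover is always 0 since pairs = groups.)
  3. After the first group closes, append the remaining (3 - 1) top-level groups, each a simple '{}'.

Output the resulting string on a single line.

Answer: {{{{}}}}{}{}

Derivation:
Spec: pairs=6 depth=4 groups=3
Leftover pairs = 6 - 4 - (3-1) = 0
First group: deep chain of depth 4 + 0 sibling pairs
Remaining 2 groups: simple '{}' each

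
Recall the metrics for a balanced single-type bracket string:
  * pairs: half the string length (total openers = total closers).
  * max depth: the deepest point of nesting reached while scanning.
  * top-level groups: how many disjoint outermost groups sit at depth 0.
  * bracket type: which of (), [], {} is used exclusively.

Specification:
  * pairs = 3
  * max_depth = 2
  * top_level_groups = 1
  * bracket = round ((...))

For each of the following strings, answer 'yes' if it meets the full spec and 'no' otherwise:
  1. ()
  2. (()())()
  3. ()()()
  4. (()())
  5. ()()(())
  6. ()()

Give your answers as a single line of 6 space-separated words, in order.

Answer: no no no yes no no

Derivation:
String 1 '()': depth seq [1 0]
  -> pairs=1 depth=1 groups=1 -> no
String 2 '(()())()': depth seq [1 2 1 2 1 0 1 0]
  -> pairs=4 depth=2 groups=2 -> no
String 3 '()()()': depth seq [1 0 1 0 1 0]
  -> pairs=3 depth=1 groups=3 -> no
String 4 '(()())': depth seq [1 2 1 2 1 0]
  -> pairs=3 depth=2 groups=1 -> yes
String 5 '()()(())': depth seq [1 0 1 0 1 2 1 0]
  -> pairs=4 depth=2 groups=3 -> no
String 6 '()()': depth seq [1 0 1 0]
  -> pairs=2 depth=1 groups=2 -> no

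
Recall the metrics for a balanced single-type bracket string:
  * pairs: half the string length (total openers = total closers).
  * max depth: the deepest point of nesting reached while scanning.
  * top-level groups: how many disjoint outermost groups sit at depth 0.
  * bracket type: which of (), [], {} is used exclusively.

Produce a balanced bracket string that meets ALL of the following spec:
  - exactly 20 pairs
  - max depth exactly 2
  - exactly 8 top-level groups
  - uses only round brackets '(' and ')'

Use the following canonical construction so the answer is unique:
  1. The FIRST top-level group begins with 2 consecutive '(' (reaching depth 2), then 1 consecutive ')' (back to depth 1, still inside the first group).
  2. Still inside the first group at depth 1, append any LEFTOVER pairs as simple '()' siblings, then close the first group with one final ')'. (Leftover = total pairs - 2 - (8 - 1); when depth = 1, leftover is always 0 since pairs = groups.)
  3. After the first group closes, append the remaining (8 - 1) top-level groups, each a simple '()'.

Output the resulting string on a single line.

Answer: (()()()()()()()()()()()())()()()()()()()

Derivation:
Spec: pairs=20 depth=2 groups=8
Leftover pairs = 20 - 2 - (8-1) = 11
First group: deep chain of depth 2 + 11 sibling pairs
Remaining 7 groups: simple '()' each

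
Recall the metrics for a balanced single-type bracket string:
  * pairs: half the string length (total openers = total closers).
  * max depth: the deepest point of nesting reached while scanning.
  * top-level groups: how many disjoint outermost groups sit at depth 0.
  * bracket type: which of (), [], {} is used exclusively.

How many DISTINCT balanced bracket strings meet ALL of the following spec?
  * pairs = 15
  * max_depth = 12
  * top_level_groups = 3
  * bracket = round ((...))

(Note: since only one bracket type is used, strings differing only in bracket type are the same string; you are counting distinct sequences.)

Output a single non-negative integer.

Answer: 69

Derivation:
Spec: pairs=15 depth=12 groups=3
Count(depth <= 12) = 1931537
Count(depth <= 11) = 1931468
Count(depth == 12) = 1931537 - 1931468 = 69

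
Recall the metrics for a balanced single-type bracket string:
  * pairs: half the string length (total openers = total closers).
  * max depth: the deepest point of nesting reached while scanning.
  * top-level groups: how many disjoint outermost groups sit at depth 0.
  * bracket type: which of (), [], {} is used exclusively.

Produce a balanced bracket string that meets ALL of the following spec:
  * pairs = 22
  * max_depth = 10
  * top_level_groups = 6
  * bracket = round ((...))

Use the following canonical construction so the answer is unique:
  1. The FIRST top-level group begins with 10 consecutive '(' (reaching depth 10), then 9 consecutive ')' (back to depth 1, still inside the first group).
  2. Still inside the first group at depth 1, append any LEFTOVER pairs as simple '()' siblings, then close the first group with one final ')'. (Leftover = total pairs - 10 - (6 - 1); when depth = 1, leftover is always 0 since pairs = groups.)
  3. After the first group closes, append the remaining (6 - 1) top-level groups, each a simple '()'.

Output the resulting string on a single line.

Answer: (((((((((()))))))))()()()()()()())()()()()()

Derivation:
Spec: pairs=22 depth=10 groups=6
Leftover pairs = 22 - 10 - (6-1) = 7
First group: deep chain of depth 10 + 7 sibling pairs
Remaining 5 groups: simple '()' each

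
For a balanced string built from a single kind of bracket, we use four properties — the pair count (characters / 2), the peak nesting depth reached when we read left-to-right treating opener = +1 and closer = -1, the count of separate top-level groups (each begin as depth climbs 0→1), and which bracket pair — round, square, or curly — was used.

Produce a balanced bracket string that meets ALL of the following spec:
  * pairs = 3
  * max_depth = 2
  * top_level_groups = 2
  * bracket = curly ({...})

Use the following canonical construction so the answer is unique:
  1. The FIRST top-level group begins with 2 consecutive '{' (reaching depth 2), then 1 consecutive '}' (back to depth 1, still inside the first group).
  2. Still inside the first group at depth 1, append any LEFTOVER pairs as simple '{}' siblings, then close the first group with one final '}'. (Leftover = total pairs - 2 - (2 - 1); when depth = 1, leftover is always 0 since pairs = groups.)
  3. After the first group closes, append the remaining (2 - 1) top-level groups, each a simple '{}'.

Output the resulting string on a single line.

Answer: {{}}{}

Derivation:
Spec: pairs=3 depth=2 groups=2
Leftover pairs = 3 - 2 - (2-1) = 0
First group: deep chain of depth 2 + 0 sibling pairs
Remaining 1 groups: simple '{}' each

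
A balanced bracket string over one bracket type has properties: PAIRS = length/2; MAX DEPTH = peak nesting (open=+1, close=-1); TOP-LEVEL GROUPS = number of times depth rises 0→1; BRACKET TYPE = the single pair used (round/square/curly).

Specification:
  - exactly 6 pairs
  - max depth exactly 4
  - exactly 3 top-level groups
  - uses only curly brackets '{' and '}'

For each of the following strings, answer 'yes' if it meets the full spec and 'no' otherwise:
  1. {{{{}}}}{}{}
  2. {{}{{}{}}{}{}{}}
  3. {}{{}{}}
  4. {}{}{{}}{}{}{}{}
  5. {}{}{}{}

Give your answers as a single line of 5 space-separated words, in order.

String 1 '{{{{}}}}{}{}': depth seq [1 2 3 4 3 2 1 0 1 0 1 0]
  -> pairs=6 depth=4 groups=3 -> yes
String 2 '{{}{{}{}}{}{}{}}': depth seq [1 2 1 2 3 2 3 2 1 2 1 2 1 2 1 0]
  -> pairs=8 depth=3 groups=1 -> no
String 3 '{}{{}{}}': depth seq [1 0 1 2 1 2 1 0]
  -> pairs=4 depth=2 groups=2 -> no
String 4 '{}{}{{}}{}{}{}{}': depth seq [1 0 1 0 1 2 1 0 1 0 1 0 1 0 1 0]
  -> pairs=8 depth=2 groups=7 -> no
String 5 '{}{}{}{}': depth seq [1 0 1 0 1 0 1 0]
  -> pairs=4 depth=1 groups=4 -> no

Answer: yes no no no no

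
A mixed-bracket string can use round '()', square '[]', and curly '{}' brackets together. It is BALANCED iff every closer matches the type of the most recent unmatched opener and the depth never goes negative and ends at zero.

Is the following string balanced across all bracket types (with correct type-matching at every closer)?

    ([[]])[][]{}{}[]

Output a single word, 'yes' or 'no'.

pos 0: push '('; stack = (
pos 1: push '['; stack = ([
pos 2: push '['; stack = ([[
pos 3: ']' matches '['; pop; stack = ([
pos 4: ']' matches '['; pop; stack = (
pos 5: ')' matches '('; pop; stack = (empty)
pos 6: push '['; stack = [
pos 7: ']' matches '['; pop; stack = (empty)
pos 8: push '['; stack = [
pos 9: ']' matches '['; pop; stack = (empty)
pos 10: push '{'; stack = {
pos 11: '}' matches '{'; pop; stack = (empty)
pos 12: push '{'; stack = {
pos 13: '}' matches '{'; pop; stack = (empty)
pos 14: push '['; stack = [
pos 15: ']' matches '['; pop; stack = (empty)
end: stack empty → VALID
Verdict: properly nested → yes

Answer: yes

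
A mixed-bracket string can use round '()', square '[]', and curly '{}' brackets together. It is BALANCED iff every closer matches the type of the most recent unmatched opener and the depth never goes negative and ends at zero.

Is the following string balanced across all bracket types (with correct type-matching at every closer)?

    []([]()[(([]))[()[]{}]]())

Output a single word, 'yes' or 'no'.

Answer: yes

Derivation:
pos 0: push '['; stack = [
pos 1: ']' matches '['; pop; stack = (empty)
pos 2: push '('; stack = (
pos 3: push '['; stack = ([
pos 4: ']' matches '['; pop; stack = (
pos 5: push '('; stack = ((
pos 6: ')' matches '('; pop; stack = (
pos 7: push '['; stack = ([
pos 8: push '('; stack = ([(
pos 9: push '('; stack = ([((
pos 10: push '['; stack = ([(([
pos 11: ']' matches '['; pop; stack = ([((
pos 12: ')' matches '('; pop; stack = ([(
pos 13: ')' matches '('; pop; stack = ([
pos 14: push '['; stack = ([[
pos 15: push '('; stack = ([[(
pos 16: ')' matches '('; pop; stack = ([[
pos 17: push '['; stack = ([[[
pos 18: ']' matches '['; pop; stack = ([[
pos 19: push '{'; stack = ([[{
pos 20: '}' matches '{'; pop; stack = ([[
pos 21: ']' matches '['; pop; stack = ([
pos 22: ']' matches '['; pop; stack = (
pos 23: push '('; stack = ((
pos 24: ')' matches '('; pop; stack = (
pos 25: ')' matches '('; pop; stack = (empty)
end: stack empty → VALID
Verdict: properly nested → yes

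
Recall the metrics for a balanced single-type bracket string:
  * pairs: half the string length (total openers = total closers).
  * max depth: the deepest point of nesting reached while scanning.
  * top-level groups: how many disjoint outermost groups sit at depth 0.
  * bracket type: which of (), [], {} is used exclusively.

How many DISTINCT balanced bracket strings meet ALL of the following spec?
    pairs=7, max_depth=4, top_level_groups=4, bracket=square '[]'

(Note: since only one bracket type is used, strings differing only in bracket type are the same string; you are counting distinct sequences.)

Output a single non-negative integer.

Spec: pairs=7 depth=4 groups=4
Count(depth <= 4) = 48
Count(depth <= 3) = 44
Count(depth == 4) = 48 - 44 = 4

Answer: 4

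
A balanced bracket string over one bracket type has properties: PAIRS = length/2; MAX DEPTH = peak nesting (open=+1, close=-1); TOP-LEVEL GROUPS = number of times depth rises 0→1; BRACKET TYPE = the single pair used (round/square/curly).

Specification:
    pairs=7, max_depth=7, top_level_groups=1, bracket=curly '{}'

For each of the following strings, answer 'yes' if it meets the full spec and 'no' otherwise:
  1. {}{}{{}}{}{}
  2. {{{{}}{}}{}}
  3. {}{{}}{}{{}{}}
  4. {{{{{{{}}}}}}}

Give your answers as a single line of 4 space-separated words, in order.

String 1 '{}{}{{}}{}{}': depth seq [1 0 1 0 1 2 1 0 1 0 1 0]
  -> pairs=6 depth=2 groups=5 -> no
String 2 '{{{{}}{}}{}}': depth seq [1 2 3 4 3 2 3 2 1 2 1 0]
  -> pairs=6 depth=4 groups=1 -> no
String 3 '{}{{}}{}{{}{}}': depth seq [1 0 1 2 1 0 1 0 1 2 1 2 1 0]
  -> pairs=7 depth=2 groups=4 -> no
String 4 '{{{{{{{}}}}}}}': depth seq [1 2 3 4 5 6 7 6 5 4 3 2 1 0]
  -> pairs=7 depth=7 groups=1 -> yes

Answer: no no no yes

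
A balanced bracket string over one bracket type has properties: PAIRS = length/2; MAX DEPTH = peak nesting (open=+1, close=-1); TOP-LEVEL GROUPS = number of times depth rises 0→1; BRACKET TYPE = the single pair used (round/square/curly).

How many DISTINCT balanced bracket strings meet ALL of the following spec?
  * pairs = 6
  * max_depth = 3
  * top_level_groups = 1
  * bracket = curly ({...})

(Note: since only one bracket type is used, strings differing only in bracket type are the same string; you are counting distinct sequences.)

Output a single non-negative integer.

Answer: 15

Derivation:
Spec: pairs=6 depth=3 groups=1
Count(depth <= 3) = 16
Count(depth <= 2) = 1
Count(depth == 3) = 16 - 1 = 15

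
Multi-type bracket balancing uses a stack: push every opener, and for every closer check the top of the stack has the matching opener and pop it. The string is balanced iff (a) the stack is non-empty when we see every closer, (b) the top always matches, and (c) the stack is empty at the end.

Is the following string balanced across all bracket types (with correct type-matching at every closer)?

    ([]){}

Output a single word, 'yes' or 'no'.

Answer: yes

Derivation:
pos 0: push '('; stack = (
pos 1: push '['; stack = ([
pos 2: ']' matches '['; pop; stack = (
pos 3: ')' matches '('; pop; stack = (empty)
pos 4: push '{'; stack = {
pos 5: '}' matches '{'; pop; stack = (empty)
end: stack empty → VALID
Verdict: properly nested → yes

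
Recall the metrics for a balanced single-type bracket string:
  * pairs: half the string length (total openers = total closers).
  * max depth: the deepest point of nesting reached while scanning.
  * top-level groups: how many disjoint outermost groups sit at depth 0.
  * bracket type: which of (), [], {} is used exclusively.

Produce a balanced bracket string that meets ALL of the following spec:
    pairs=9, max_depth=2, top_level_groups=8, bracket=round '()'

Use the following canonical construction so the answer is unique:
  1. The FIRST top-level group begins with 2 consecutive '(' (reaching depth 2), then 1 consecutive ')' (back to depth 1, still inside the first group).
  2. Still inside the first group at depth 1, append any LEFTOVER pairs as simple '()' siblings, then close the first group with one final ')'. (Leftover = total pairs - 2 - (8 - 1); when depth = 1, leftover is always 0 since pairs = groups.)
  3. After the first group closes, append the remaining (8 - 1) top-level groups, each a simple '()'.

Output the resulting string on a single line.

Spec: pairs=9 depth=2 groups=8
Leftover pairs = 9 - 2 - (8-1) = 0
First group: deep chain of depth 2 + 0 sibling pairs
Remaining 7 groups: simple '()' each

Answer: (())()()()()()()()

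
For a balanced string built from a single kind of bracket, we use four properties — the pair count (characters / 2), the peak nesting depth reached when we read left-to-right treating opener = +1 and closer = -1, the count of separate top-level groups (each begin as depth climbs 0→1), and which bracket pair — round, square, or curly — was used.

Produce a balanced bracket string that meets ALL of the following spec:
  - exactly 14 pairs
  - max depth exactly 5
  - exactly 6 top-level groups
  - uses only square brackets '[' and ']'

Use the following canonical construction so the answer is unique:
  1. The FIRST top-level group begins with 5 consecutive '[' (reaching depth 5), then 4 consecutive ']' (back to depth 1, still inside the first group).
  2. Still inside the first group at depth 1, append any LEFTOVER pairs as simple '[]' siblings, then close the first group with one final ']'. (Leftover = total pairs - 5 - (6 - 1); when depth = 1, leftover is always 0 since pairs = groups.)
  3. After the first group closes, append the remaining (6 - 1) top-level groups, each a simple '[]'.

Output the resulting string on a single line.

Spec: pairs=14 depth=5 groups=6
Leftover pairs = 14 - 5 - (6-1) = 4
First group: deep chain of depth 5 + 4 sibling pairs
Remaining 5 groups: simple '[]' each

Answer: [[[[[]]]][][][][]][][][][][]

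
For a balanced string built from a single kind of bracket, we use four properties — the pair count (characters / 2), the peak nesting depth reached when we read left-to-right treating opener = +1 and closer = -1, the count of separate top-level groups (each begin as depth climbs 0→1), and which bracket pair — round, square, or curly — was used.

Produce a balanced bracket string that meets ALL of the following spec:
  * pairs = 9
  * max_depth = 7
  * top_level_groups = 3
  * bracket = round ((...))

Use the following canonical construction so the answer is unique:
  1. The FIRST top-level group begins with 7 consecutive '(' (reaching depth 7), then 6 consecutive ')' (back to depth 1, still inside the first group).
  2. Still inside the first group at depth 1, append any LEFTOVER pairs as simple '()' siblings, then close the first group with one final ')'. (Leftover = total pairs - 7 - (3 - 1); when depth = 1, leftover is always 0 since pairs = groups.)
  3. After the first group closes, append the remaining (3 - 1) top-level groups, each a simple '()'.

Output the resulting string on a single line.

Spec: pairs=9 depth=7 groups=3
Leftover pairs = 9 - 7 - (3-1) = 0
First group: deep chain of depth 7 + 0 sibling pairs
Remaining 2 groups: simple '()' each

Answer: ((((((()))))))()()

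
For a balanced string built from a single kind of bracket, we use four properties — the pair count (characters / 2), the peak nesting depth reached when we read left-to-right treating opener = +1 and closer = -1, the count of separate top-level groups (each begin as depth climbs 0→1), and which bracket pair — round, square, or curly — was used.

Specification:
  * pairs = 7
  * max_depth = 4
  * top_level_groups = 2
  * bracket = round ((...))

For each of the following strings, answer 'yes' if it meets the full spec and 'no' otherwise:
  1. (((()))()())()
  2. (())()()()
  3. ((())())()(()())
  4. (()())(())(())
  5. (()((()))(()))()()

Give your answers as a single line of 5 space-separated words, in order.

Answer: yes no no no no

Derivation:
String 1 '(((()))()())()': depth seq [1 2 3 4 3 2 1 2 1 2 1 0 1 0]
  -> pairs=7 depth=4 groups=2 -> yes
String 2 '(())()()()': depth seq [1 2 1 0 1 0 1 0 1 0]
  -> pairs=5 depth=2 groups=4 -> no
String 3 '((())())()(()())': depth seq [1 2 3 2 1 2 1 0 1 0 1 2 1 2 1 0]
  -> pairs=8 depth=3 groups=3 -> no
String 4 '(()())(())(())': depth seq [1 2 1 2 1 0 1 2 1 0 1 2 1 0]
  -> pairs=7 depth=2 groups=3 -> no
String 5 '(()((()))(()))()()': depth seq [1 2 1 2 3 4 3 2 1 2 3 2 1 0 1 0 1 0]
  -> pairs=9 depth=4 groups=3 -> no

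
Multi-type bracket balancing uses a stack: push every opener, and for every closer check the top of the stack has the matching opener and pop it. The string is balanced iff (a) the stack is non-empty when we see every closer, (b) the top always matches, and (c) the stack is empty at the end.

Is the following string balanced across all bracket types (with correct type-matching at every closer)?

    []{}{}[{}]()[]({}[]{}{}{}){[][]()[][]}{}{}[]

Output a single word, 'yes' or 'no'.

pos 0: push '['; stack = [
pos 1: ']' matches '['; pop; stack = (empty)
pos 2: push '{'; stack = {
pos 3: '}' matches '{'; pop; stack = (empty)
pos 4: push '{'; stack = {
pos 5: '}' matches '{'; pop; stack = (empty)
pos 6: push '['; stack = [
pos 7: push '{'; stack = [{
pos 8: '}' matches '{'; pop; stack = [
pos 9: ']' matches '['; pop; stack = (empty)
pos 10: push '('; stack = (
pos 11: ')' matches '('; pop; stack = (empty)
pos 12: push '['; stack = [
pos 13: ']' matches '['; pop; stack = (empty)
pos 14: push '('; stack = (
pos 15: push '{'; stack = ({
pos 16: '}' matches '{'; pop; stack = (
pos 17: push '['; stack = ([
pos 18: ']' matches '['; pop; stack = (
pos 19: push '{'; stack = ({
pos 20: '}' matches '{'; pop; stack = (
pos 21: push '{'; stack = ({
pos 22: '}' matches '{'; pop; stack = (
pos 23: push '{'; stack = ({
pos 24: '}' matches '{'; pop; stack = (
pos 25: ')' matches '('; pop; stack = (empty)
pos 26: push '{'; stack = {
pos 27: push '['; stack = {[
pos 28: ']' matches '['; pop; stack = {
pos 29: push '['; stack = {[
pos 30: ']' matches '['; pop; stack = {
pos 31: push '('; stack = {(
pos 32: ')' matches '('; pop; stack = {
pos 33: push '['; stack = {[
pos 34: ']' matches '['; pop; stack = {
pos 35: push '['; stack = {[
pos 36: ']' matches '['; pop; stack = {
pos 37: '}' matches '{'; pop; stack = (empty)
pos 38: push '{'; stack = {
pos 39: '}' matches '{'; pop; stack = (empty)
pos 40: push '{'; stack = {
pos 41: '}' matches '{'; pop; stack = (empty)
pos 42: push '['; stack = [
pos 43: ']' matches '['; pop; stack = (empty)
end: stack empty → VALID
Verdict: properly nested → yes

Answer: yes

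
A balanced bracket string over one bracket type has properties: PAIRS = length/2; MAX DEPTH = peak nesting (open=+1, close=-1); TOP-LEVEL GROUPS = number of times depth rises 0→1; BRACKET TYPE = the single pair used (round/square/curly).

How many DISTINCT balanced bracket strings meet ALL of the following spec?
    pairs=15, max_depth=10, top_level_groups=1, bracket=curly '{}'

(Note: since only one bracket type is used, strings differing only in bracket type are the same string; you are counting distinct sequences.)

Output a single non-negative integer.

Spec: pairs=15 depth=10 groups=1
Count(depth <= 10) = 2660139
Count(depth <= 9) = 2613834
Count(depth == 10) = 2660139 - 2613834 = 46305

Answer: 46305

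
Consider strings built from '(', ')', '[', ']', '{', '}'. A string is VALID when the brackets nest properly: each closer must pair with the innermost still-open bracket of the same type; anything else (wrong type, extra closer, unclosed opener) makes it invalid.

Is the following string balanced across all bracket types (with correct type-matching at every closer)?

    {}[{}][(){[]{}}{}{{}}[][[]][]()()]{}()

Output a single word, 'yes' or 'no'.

pos 0: push '{'; stack = {
pos 1: '}' matches '{'; pop; stack = (empty)
pos 2: push '['; stack = [
pos 3: push '{'; stack = [{
pos 4: '}' matches '{'; pop; stack = [
pos 5: ']' matches '['; pop; stack = (empty)
pos 6: push '['; stack = [
pos 7: push '('; stack = [(
pos 8: ')' matches '('; pop; stack = [
pos 9: push '{'; stack = [{
pos 10: push '['; stack = [{[
pos 11: ']' matches '['; pop; stack = [{
pos 12: push '{'; stack = [{{
pos 13: '}' matches '{'; pop; stack = [{
pos 14: '}' matches '{'; pop; stack = [
pos 15: push '{'; stack = [{
pos 16: '}' matches '{'; pop; stack = [
pos 17: push '{'; stack = [{
pos 18: push '{'; stack = [{{
pos 19: '}' matches '{'; pop; stack = [{
pos 20: '}' matches '{'; pop; stack = [
pos 21: push '['; stack = [[
pos 22: ']' matches '['; pop; stack = [
pos 23: push '['; stack = [[
pos 24: push '['; stack = [[[
pos 25: ']' matches '['; pop; stack = [[
pos 26: ']' matches '['; pop; stack = [
pos 27: push '['; stack = [[
pos 28: ']' matches '['; pop; stack = [
pos 29: push '('; stack = [(
pos 30: ')' matches '('; pop; stack = [
pos 31: push '('; stack = [(
pos 32: ')' matches '('; pop; stack = [
pos 33: ']' matches '['; pop; stack = (empty)
pos 34: push '{'; stack = {
pos 35: '}' matches '{'; pop; stack = (empty)
pos 36: push '('; stack = (
pos 37: ')' matches '('; pop; stack = (empty)
end: stack empty → VALID
Verdict: properly nested → yes

Answer: yes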